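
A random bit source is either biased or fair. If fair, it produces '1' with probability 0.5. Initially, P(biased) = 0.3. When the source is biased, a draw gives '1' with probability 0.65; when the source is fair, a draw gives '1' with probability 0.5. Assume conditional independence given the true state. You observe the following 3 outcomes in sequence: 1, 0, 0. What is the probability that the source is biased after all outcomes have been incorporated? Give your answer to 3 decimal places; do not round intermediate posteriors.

0.214

Apply Bayes' rule sequentially, carrying P(biased) forward.
After '1': P(biased) = 0.65·0.3000 / (0.65·0.3000 + 0.5·0.7000) ≈ 0.3578
After '0': P(biased) = 0.35·0.3578 / (0.35·0.3578 + 0.5·0.6422) ≈ 0.2806
After '0': P(biased) = 0.35·0.2806 / (0.35·0.2806 + 0.5·0.7194) ≈ 0.2145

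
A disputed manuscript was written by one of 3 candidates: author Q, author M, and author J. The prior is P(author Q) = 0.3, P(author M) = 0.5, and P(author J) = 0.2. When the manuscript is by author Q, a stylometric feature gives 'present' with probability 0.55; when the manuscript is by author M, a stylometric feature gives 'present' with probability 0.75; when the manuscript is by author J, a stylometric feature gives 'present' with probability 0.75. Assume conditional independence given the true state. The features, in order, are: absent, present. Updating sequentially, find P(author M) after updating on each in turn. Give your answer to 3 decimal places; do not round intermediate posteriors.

0.456

After 'absent': normaliser = 0.45·0.3000 + 0.25·0.5000 + 0.25·0.2000; P(author Q) ≈ 0.4355, P(author M) ≈ 0.4032, P(author J) ≈ 0.1613
After 'present': normaliser = 0.55·0.4355 + 0.75·0.4032 + 0.75·0.1613; P(author Q) ≈ 0.3613, P(author M) ≈ 0.4562, P(author J) ≈ 0.1825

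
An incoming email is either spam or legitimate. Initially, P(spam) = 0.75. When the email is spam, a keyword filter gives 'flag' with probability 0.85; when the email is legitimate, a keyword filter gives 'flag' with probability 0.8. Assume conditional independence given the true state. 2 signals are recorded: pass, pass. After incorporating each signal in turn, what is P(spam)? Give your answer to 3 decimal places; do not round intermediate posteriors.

After 'pass': P(spam) = 0.15·0.7500 / (0.15·0.7500 + 0.2·0.2500) ≈ 0.6923
After 'pass': P(spam) = 0.15·0.6923 / (0.15·0.6923 + 0.2·0.3077) ≈ 0.6279

0.628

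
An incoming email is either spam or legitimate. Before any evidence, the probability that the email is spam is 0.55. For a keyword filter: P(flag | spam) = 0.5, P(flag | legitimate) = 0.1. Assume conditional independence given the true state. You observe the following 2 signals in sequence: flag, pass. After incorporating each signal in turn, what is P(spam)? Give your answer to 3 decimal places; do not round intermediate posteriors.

After 'flag': P(spam) = 0.5·0.5500 / (0.5·0.5500 + 0.1·0.4500) ≈ 0.8594
After 'pass': P(spam) = 0.5·0.8594 / (0.5·0.8594 + 0.9·0.1406) ≈ 0.7725

0.772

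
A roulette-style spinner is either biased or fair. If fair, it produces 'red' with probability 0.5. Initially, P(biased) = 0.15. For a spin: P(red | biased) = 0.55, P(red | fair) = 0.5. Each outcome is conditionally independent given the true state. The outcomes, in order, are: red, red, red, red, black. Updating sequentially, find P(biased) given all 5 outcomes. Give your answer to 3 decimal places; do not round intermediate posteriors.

After 'red': P(biased) = 0.55·0.1500 / (0.55·0.1500 + 0.5·0.8500) ≈ 0.1626
After 'red': P(biased) = 0.55·0.1626 / (0.55·0.1626 + 0.5·0.8374) ≈ 0.1760
After 'red': P(biased) = 0.55·0.1760 / (0.55·0.1760 + 0.5·0.8240) ≈ 0.1902
After 'red': P(biased) = 0.55·0.1902 / (0.55·0.1902 + 0.5·0.8098) ≈ 0.2053
After 'black': P(biased) = 0.45·0.2053 / (0.45·0.2053 + 0.5·0.7947) ≈ 0.1887

0.189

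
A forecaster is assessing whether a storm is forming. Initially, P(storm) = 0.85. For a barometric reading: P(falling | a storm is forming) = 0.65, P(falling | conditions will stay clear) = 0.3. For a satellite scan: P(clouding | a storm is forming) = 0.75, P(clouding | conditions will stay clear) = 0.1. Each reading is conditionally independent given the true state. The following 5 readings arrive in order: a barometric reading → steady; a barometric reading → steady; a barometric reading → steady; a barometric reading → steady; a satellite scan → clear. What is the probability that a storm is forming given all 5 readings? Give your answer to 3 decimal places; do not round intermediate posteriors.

Apply Bayes' rule sequentially, carrying P(storm) forward.
After a barometric reading='steady': P(storm) = 0.35·0.8500 / (0.35·0.8500 + 0.7·0.1500) ≈ 0.7391
After a barometric reading='steady': P(storm) = 0.35·0.7391 / (0.35·0.7391 + 0.7·0.2609) ≈ 0.5862
After a barometric reading='steady': P(storm) = 0.35·0.5862 / (0.35·0.5862 + 0.7·0.4138) ≈ 0.4146
After a barometric reading='steady': P(storm) = 0.35·0.4146 / (0.35·0.4146 + 0.7·0.5854) ≈ 0.2615
After a satellite scan='clear': P(storm) = 0.25·0.2615 / (0.25·0.2615 + 0.9·0.7385) ≈ 0.0896

0.090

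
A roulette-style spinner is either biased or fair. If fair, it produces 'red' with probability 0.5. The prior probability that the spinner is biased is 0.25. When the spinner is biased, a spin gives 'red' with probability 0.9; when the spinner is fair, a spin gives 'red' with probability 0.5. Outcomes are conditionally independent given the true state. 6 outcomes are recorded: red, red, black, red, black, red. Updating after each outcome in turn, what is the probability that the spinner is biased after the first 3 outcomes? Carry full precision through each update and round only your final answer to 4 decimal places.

After 'red': P(biased) = 0.9·0.2500 / (0.9·0.2500 + 0.5·0.7500) ≈ 0.3750
After 'red': P(biased) = 0.9·0.3750 / (0.9·0.3750 + 0.5·0.6250) ≈ 0.5192
After 'black': P(biased) = 0.1·0.5192 / (0.1·0.5192 + 0.5·0.4808) ≈ 0.1776

0.1776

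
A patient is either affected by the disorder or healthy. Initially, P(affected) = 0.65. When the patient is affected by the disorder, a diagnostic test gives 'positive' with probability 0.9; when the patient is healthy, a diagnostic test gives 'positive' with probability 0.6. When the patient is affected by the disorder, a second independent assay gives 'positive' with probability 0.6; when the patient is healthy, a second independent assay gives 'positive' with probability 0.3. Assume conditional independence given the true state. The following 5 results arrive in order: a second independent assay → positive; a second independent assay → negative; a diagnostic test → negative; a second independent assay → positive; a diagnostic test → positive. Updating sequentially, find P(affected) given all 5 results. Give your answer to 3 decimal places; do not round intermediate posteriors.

Apply Bayes' rule sequentially, carrying P(affected) forward.
After a second independent assay='positive': P(affected) = 0.6·0.6500 / (0.6·0.6500 + 0.3·0.3500) ≈ 0.7879
After a second independent assay='negative': P(affected) = 0.4·0.7879 / (0.4·0.7879 + 0.7·0.2121) ≈ 0.6797
After a diagnostic test='negative': P(affected) = 0.1·0.6797 / (0.1·0.6797 + 0.4·0.3203) ≈ 0.3467
After a second independent assay='positive': P(affected) = 0.6·0.3467 / (0.6·0.3467 + 0.3·0.6533) ≈ 0.5149
After a diagnostic test='positive': P(affected) = 0.9·0.5149 / (0.9·0.5149 + 0.6·0.4851) ≈ 0.6142

0.614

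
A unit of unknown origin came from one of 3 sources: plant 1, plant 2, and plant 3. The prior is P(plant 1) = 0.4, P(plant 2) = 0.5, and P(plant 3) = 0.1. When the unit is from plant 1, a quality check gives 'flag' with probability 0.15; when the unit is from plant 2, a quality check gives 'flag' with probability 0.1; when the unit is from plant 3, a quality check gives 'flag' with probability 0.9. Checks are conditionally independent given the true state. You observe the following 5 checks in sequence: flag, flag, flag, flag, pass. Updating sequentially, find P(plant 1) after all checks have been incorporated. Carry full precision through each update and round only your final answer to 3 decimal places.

After 'flag': normaliser = 0.15·0.4000 + 0.1·0.5000 + 0.9·0.1000; P(plant 1) ≈ 0.3000, P(plant 2) ≈ 0.2500, P(plant 3) ≈ 0.4500
After 'flag': normaliser = 0.15·0.3000 + 0.1·0.2500 + 0.9·0.4500; P(plant 1) ≈ 0.0947, P(plant 2) ≈ 0.0526, P(plant 3) ≈ 0.8526
After 'flag': normaliser = 0.15·0.0947 + 0.1·0.0526 + 0.9·0.8526; P(plant 1) ≈ 0.0181, P(plant 2) ≈ 0.0067, P(plant 3) ≈ 0.9753
After 'flag': normaliser = 0.15·0.0181 + 0.1·0.0067 + 0.9·0.9753; P(plant 1) ≈ 0.0031, P(plant 2) ≈ 0.0008, P(plant 3) ≈ 0.9962
After 'pass': normaliser = 0.85·0.0031 + 0.9·0.0008 + 0.1·0.9962; P(plant 1) ≈ 0.0254, P(plant 2) ≈ 0.0066, P(plant 3) ≈ 0.9680

0.025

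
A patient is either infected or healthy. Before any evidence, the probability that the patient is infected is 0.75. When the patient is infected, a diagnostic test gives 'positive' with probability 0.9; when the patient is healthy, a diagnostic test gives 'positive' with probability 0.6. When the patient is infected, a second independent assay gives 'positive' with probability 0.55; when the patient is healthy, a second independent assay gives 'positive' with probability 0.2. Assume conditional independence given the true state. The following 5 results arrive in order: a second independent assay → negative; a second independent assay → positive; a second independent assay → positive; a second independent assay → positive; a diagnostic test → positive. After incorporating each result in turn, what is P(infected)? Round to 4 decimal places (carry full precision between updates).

Each posterior becomes the prior for the next update.
After a second independent assay='negative': P(infected) = 0.45·0.7500 / (0.45·0.7500 + 0.8·0.2500) ≈ 0.6279
After a second independent assay='positive': P(infected) = 0.55·0.6279 / (0.55·0.6279 + 0.2·0.3721) ≈ 0.8227
After a second independent assay='positive': P(infected) = 0.55·0.8227 / (0.55·0.8227 + 0.2·0.1773) ≈ 0.9273
After a second independent assay='positive': P(infected) = 0.55·0.9273 / (0.55·0.9273 + 0.2·0.0727) ≈ 0.9723
After a diagnostic test='positive': P(infected) = 0.9·0.9723 / (0.9·0.9723 + 0.6·0.0277) ≈ 0.9814

0.9814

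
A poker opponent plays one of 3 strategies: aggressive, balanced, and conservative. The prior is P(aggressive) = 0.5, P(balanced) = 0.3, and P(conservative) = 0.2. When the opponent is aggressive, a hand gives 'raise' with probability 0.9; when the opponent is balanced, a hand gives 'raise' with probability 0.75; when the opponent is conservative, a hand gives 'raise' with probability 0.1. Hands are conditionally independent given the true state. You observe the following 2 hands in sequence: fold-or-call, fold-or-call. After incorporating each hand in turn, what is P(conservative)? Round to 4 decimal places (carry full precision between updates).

After 'fold-or-call': normaliser = 0.1·0.5000 + 0.25·0.3000 + 0.9·0.2000; P(aggressive) ≈ 0.1639, P(balanced) ≈ 0.2459, P(conservative) ≈ 0.5902
After 'fold-or-call': normaliser = 0.1·0.1639 + 0.25·0.2459 + 0.9·0.5902; P(aggressive) ≈ 0.0269, P(balanced) ≈ 0.1009, P(conservative) ≈ 0.8721

0.8721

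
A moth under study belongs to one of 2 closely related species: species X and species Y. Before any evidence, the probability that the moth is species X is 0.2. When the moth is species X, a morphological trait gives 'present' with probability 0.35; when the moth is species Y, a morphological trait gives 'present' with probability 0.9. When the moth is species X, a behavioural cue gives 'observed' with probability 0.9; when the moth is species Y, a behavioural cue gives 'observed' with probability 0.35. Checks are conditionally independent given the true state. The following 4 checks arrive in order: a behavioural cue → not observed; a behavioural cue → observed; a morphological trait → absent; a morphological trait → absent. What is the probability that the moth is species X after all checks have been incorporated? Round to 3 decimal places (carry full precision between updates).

0.807

After a behavioural cue='not observed': P(species X) = 0.1·0.2000 / (0.1·0.2000 + 0.65·0.8000) ≈ 0.0370
After a behavioural cue='observed': P(species X) = 0.9·0.0370 / (0.9·0.0370 + 0.35·0.9630) ≈ 0.0900
After a morphological trait='absent': P(species X) = 0.65·0.0900 / (0.65·0.0900 + 0.1·0.9100) ≈ 0.3913
After a morphological trait='absent': P(species X) = 0.65·0.3913 / (0.65·0.3913 + 0.1·0.6087) ≈ 0.8069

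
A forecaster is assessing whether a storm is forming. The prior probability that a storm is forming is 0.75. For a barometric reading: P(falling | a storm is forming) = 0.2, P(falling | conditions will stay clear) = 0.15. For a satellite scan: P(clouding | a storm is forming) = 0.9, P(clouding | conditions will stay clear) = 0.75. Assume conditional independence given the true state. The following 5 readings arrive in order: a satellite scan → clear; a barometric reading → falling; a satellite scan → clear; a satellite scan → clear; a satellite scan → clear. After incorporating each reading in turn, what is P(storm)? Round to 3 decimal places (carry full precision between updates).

After a satellite scan='clear': P(storm) = 0.1·0.7500 / (0.1·0.7500 + 0.25·0.2500) ≈ 0.5455
After a barometric reading='falling': P(storm) = 0.2·0.5455 / (0.2·0.5455 + 0.15·0.4545) ≈ 0.6154
After a satellite scan='clear': P(storm) = 0.1·0.6154 / (0.1·0.6154 + 0.25·0.3846) ≈ 0.3902
After a satellite scan='clear': P(storm) = 0.1·0.3902 / (0.1·0.3902 + 0.25·0.6098) ≈ 0.2038
After a satellite scan='clear': P(storm) = 0.1·0.2038 / (0.1·0.2038 + 0.25·0.7962) ≈ 0.0929

0.093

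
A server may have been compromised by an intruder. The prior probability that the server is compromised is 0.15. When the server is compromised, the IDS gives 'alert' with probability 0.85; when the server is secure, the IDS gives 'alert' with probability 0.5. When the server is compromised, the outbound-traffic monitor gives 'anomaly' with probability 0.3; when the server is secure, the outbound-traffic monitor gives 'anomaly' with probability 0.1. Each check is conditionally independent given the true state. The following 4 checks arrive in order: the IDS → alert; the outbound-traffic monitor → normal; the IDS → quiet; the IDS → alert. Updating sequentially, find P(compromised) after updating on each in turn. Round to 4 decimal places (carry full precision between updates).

After the IDS='alert': P(compromised) = 0.85·0.1500 / (0.85·0.1500 + 0.5·0.8500) ≈ 0.2308
After the outbound-traffic monitor='normal': P(compromised) = 0.7·0.2308 / (0.7·0.2308 + 0.9·0.7692) ≈ 0.1892
After the IDS='quiet': P(compromised) = 0.15·0.1892 / (0.15·0.1892 + 0.5·0.8108) ≈ 0.0654
After the IDS='alert': P(compromised) = 0.85·0.0654 / (0.85·0.0654 + 0.5·0.9346) ≈ 0.1063

0.1063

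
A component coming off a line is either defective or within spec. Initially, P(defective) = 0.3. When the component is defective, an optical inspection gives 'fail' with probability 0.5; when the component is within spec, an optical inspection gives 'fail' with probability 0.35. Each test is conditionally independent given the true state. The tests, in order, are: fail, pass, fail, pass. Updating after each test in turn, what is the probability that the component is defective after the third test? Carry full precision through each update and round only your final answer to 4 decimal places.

Each posterior becomes the prior for the next update.
After 'fail': P(defective) = 0.5·0.3000 / (0.5·0.3000 + 0.35·0.7000) ≈ 0.3797
After 'pass': P(defective) = 0.5·0.3797 / (0.5·0.3797 + 0.65·0.6203) ≈ 0.3202
After 'fail': P(defective) = 0.5·0.3202 / (0.5·0.3202 + 0.35·0.6798) ≈ 0.4022

0.4022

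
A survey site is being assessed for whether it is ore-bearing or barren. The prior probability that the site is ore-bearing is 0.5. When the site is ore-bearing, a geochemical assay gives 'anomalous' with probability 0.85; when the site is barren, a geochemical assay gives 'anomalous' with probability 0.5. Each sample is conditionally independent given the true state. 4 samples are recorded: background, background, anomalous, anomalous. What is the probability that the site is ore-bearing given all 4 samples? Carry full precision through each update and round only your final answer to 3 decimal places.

After 'background': P(ore) = 0.15·0.5000 / (0.15·0.5000 + 0.5·0.5000) ≈ 0.2308
After 'background': P(ore) = 0.15·0.2308 / (0.15·0.2308 + 0.5·0.7692) ≈ 0.0826
After 'anomalous': P(ore) = 0.85·0.0826 / (0.85·0.0826 + 0.5·0.9174) ≈ 0.1327
After 'anomalous': P(ore) = 0.85·0.1327 / (0.85·0.1327 + 0.5·0.8673) ≈ 0.2064

0.206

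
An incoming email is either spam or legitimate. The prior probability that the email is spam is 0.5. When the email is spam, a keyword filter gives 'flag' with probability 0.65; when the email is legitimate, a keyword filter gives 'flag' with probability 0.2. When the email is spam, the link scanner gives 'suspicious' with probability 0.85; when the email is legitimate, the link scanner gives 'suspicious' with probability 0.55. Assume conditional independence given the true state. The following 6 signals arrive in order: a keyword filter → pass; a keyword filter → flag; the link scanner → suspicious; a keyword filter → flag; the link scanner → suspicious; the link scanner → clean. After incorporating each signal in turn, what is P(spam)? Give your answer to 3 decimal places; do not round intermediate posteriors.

After a keyword filter='pass': P(spam) = 0.35·0.5000 / (0.35·0.5000 + 0.8·0.5000) ≈ 0.3043
After a keyword filter='flag': P(spam) = 0.65·0.3043 / (0.65·0.3043 + 0.2·0.6957) ≈ 0.5871
After the link scanner='suspicious': P(spam) = 0.85·0.5871 / (0.85·0.5871 + 0.55·0.4129) ≈ 0.6873
After a keyword filter='flag': P(spam) = 0.65·0.6873 / (0.65·0.6873 + 0.2·0.3127) ≈ 0.8772
After the link scanner='suspicious': P(spam) = 0.85·0.8772 / (0.85·0.8772 + 0.55·0.1228) ≈ 0.9169
After the link scanner='clean': P(spam) = 0.15·0.9169 / (0.15·0.9169 + 0.45·0.0831) ≈ 0.7863

0.786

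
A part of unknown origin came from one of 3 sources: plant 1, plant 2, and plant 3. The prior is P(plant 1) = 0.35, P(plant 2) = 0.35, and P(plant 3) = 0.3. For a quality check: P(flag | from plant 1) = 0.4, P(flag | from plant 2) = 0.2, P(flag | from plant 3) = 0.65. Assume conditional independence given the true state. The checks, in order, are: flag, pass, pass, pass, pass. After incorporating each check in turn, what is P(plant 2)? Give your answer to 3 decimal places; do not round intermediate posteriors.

After 'flag': normaliser = 0.4·0.3500 + 0.2·0.3500 + 0.65·0.3000; P(plant 1) ≈ 0.3457, P(plant 2) ≈ 0.1728, P(plant 3) ≈ 0.4815
After 'pass': normaliser = 0.6·0.3457 + 0.8·0.1728 + 0.35·0.4815; P(plant 1) ≈ 0.4034, P(plant 2) ≈ 0.2689, P(plant 3) ≈ 0.3277
After 'pass': normaliser = 0.6·0.4034 + 0.8·0.2689 + 0.35·0.3277; P(plant 1) ≈ 0.4232, P(plant 2) ≈ 0.3762, P(plant 3) ≈ 0.2006
After 'pass': normaliser = 0.6·0.4232 + 0.8·0.3762 + 0.35·0.2006; P(plant 1) ≈ 0.4062, P(plant 2) ≈ 0.4815, P(plant 3) ≈ 0.1123
After 'pass': normaliser = 0.6·0.4062 + 0.8·0.4815 + 0.35·0.1123; P(plant 1) ≈ 0.3648, P(plant 2) ≈ 0.5764, P(plant 3) ≈ 0.0588

0.576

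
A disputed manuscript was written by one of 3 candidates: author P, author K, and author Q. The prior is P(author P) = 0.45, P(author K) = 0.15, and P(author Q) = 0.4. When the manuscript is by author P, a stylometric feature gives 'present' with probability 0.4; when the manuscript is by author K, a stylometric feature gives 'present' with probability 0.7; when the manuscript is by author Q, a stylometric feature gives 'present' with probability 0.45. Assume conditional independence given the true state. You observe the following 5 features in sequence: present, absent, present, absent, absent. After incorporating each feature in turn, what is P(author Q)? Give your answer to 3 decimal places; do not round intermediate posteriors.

0.435

After 'present': normaliser = 0.4·0.4500 + 0.7·0.1500 + 0.45·0.4000; P(author P) ≈ 0.3871, P(author K) ≈ 0.2258, P(author Q) ≈ 0.3871
After 'absent': normaliser = 0.6·0.3871 + 0.3·0.2258 + 0.55·0.3871; P(author P) ≈ 0.4528, P(author K) ≈ 0.1321, P(author Q) ≈ 0.4151
After 'present': normaliser = 0.4·0.4528 + 0.7·0.1321 + 0.45·0.4151; P(author P) ≈ 0.3934, P(author K) ≈ 0.2008, P(author Q) ≈ 0.4057
After 'absent': normaliser = 0.6·0.3934 + 0.3·0.2008 + 0.55·0.4057; P(author P) ≈ 0.4544, P(author K) ≈ 0.1160, P(author Q) ≈ 0.4296
After 'absent': normaliser = 0.6·0.4544 + 0.3·0.1160 + 0.55·0.4296; P(author P) ≈ 0.5015, P(author K) ≈ 0.0640, P(author Q) ≈ 0.4345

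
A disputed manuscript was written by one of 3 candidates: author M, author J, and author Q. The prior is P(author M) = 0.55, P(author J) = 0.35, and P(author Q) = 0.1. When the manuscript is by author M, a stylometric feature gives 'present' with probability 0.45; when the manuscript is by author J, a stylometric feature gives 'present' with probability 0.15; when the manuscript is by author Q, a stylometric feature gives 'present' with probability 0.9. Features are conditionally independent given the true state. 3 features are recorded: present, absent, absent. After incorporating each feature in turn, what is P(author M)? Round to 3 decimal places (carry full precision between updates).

After 'present': normaliser = 0.45·0.5500 + 0.15·0.3500 + 0.9·0.1000; P(author M) ≈ 0.6346, P(author J) ≈ 0.1346, P(author Q) ≈ 0.2308
After 'absent': normaliser = 0.55·0.6346 + 0.85·0.1346 + 0.1·0.2308; P(author M) ≈ 0.7174, P(author J) ≈ 0.2352, P(author Q) ≈ 0.0474
After 'absent': normaliser = 0.55·0.7174 + 0.85·0.2352 + 0.1·0.0474; P(author M) ≈ 0.6585, P(author J) ≈ 0.3336, P(author Q) ≈ 0.0079

0.658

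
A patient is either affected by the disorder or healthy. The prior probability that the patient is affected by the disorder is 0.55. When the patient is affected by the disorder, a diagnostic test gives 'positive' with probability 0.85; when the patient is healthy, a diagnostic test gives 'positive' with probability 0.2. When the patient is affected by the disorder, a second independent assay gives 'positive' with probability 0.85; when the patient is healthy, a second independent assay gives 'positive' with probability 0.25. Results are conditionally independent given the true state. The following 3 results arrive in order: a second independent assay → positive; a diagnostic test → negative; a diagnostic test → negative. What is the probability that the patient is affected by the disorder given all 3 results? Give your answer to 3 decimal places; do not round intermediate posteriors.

0.127

Apply Bayes' rule sequentially, carrying P(affected) forward.
After a second independent assay='positive': P(affected) = 0.85·0.5500 / (0.85·0.5500 + 0.25·0.4500) ≈ 0.8060
After a diagnostic test='negative': P(affected) = 0.15·0.8060 / (0.15·0.8060 + 0.8·0.1940) ≈ 0.4379
After a diagnostic test='negative': P(affected) = 0.15·0.4379 / (0.15·0.4379 + 0.8·0.5621) ≈ 0.1275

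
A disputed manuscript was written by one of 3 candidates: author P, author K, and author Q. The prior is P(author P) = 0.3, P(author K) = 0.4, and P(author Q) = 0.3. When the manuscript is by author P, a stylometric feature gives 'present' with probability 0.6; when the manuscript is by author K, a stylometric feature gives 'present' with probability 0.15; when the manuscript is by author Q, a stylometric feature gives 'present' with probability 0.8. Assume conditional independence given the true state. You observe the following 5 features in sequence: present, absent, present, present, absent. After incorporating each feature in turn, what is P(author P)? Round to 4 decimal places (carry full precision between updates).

Apply Bayes' rule sequentially, carrying P(author P) forward.
After 'present': normaliser = 0.6·0.3000 + 0.15·0.4000 + 0.8·0.3000; P(author P) ≈ 0.3750, P(author K) ≈ 0.1250, P(author Q) ≈ 0.5000
After 'absent': normaliser = 0.4·0.3750 + 0.85·0.1250 + 0.2·0.5000; P(author P) ≈ 0.4211, P(author K) ≈ 0.2982, P(author Q) ≈ 0.2807
After 'present': normaliser = 0.6·0.4211 + 0.15·0.2982 + 0.8·0.2807; P(author P) ≈ 0.4840, P(author K) ≈ 0.0857, P(author Q) ≈ 0.4303
After 'present': normaliser = 0.6·0.4840 + 0.15·0.0857 + 0.8·0.4303; P(author P) ≈ 0.4485, P(author K) ≈ 0.0199, P(author Q) ≈ 0.5316
After 'absent': normaliser = 0.4·0.4485 + 0.85·0.0199 + 0.2·0.5316; P(author P) ≈ 0.5929, P(author K) ≈ 0.0558, P(author Q) ≈ 0.3513

0.5929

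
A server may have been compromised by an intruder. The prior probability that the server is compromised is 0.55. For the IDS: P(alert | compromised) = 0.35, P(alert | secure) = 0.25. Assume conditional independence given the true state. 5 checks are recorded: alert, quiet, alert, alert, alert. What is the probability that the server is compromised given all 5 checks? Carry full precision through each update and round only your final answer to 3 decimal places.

Apply Bayes' rule sequentially, carrying P(compromised) forward.
After 'alert': P(compromised) = 0.35·0.5500 / (0.35·0.5500 + 0.25·0.4500) ≈ 0.6311
After 'quiet': P(compromised) = 0.65·0.6311 / (0.65·0.6311 + 0.75·0.3689) ≈ 0.5973
After 'alert': P(compromised) = 0.35·0.5973 / (0.35·0.5973 + 0.25·0.4027) ≈ 0.6749
After 'alert': P(compromised) = 0.35·0.6749 / (0.35·0.6749 + 0.25·0.3251) ≈ 0.7440
After 'alert': P(compromised) = 0.35·0.7440 / (0.35·0.7440 + 0.25·0.2560) ≈ 0.8027

0.803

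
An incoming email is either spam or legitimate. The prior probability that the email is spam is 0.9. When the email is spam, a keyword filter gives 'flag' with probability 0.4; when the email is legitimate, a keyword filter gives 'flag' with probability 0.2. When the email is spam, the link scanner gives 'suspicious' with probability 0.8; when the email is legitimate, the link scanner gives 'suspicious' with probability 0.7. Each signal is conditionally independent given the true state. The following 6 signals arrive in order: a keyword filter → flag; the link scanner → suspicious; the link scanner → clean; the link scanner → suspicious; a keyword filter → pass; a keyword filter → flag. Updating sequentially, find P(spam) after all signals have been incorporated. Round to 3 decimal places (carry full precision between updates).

After a keyword filter='flag': P(spam) = 0.4·0.9000 / (0.4·0.9000 + 0.2·0.1000) ≈ 0.9474
After the link scanner='suspicious': P(spam) = 0.8·0.9474 / (0.8·0.9474 + 0.7·0.0526) ≈ 0.9536
After the link scanner='clean': P(spam) = 0.2·0.9536 / (0.2·0.9536 + 0.3·0.0464) ≈ 0.9320
After the link scanner='suspicious': P(spam) = 0.8·0.9320 / (0.8·0.9320 + 0.7·0.0680) ≈ 0.9400
After a keyword filter='pass': P(spam) = 0.6·0.9400 / (0.6·0.9400 + 0.8·0.0600) ≈ 0.9216
After a keyword filter='flag': P(spam) = 0.4·0.9216 / (0.4·0.9216 + 0.2·0.0784) ≈ 0.9592

0.959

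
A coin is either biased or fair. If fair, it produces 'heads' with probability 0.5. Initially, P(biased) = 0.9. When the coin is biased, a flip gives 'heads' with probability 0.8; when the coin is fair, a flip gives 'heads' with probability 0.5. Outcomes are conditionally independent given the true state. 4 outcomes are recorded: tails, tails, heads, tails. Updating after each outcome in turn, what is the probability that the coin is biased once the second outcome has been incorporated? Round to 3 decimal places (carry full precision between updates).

After 'tails': P(biased) = 0.2·0.9000 / (0.2·0.9000 + 0.5·0.1000) ≈ 0.7826
After 'tails': P(biased) = 0.2·0.7826 / (0.2·0.7826 + 0.5·0.2174) ≈ 0.5902

0.590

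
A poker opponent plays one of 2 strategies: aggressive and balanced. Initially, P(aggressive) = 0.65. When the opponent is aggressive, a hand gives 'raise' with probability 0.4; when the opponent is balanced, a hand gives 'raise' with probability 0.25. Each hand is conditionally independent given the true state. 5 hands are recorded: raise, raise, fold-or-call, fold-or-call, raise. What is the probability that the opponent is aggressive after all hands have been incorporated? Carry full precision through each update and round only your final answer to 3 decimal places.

Apply Bayes' rule sequentially, carrying P(aggressive) forward.
After 'raise': P(aggressive) = 0.4·0.6500 / (0.4·0.6500 + 0.25·0.3500) ≈ 0.7482
After 'raise': P(aggressive) = 0.4·0.7482 / (0.4·0.7482 + 0.25·0.2518) ≈ 0.8262
After 'fold-or-call': P(aggressive) = 0.6·0.8262 / (0.6·0.8262 + 0.75·0.1738) ≈ 0.7918
After 'fold-or-call': P(aggressive) = 0.6·0.7918 / (0.6·0.7918 + 0.75·0.2082) ≈ 0.7526
After 'raise': P(aggressive) = 0.4·0.7526 / (0.4·0.7526 + 0.25·0.2474) ≈ 0.8296

0.830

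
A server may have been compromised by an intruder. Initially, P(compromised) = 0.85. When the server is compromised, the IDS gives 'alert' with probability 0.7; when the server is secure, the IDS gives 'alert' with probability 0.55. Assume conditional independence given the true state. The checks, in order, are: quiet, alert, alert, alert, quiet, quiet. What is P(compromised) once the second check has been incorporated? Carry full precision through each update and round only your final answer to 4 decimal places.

0.8278

Each posterior becomes the prior for the next update.
After 'quiet': P(compromised) = 0.3·0.8500 / (0.3·0.8500 + 0.45·0.1500) ≈ 0.7907
After 'alert': P(compromised) = 0.7·0.7907 / (0.7·0.7907 + 0.55·0.2093) ≈ 0.8278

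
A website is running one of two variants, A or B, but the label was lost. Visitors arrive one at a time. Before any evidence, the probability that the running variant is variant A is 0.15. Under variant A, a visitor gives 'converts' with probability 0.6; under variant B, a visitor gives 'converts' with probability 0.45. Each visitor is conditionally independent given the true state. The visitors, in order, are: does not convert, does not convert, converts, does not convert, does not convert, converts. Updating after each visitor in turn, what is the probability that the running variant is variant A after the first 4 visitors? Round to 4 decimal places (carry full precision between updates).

0.0830

After 'does not convert': P(A) = 0.4·0.1500 / (0.4·0.1500 + 0.55·0.8500) ≈ 0.1137
After 'does not convert': P(A) = 0.4·0.1137 / (0.4·0.1137 + 0.55·0.8863) ≈ 0.0854
After 'converts': P(A) = 0.6·0.0854 / (0.6·0.0854 + 0.45·0.9146) ≈ 0.1107
After 'does not convert': P(A) = 0.4·0.1107 / (0.4·0.1107 + 0.55·0.8893) ≈ 0.0830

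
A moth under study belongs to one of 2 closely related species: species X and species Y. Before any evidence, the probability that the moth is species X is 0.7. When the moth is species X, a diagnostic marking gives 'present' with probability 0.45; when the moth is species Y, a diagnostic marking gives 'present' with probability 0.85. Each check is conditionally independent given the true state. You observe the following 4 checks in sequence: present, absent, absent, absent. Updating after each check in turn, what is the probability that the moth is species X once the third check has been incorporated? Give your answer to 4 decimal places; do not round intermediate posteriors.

After 'present': P(species X) = 0.45·0.7000 / (0.45·0.7000 + 0.85·0.3000) ≈ 0.5526
After 'absent': P(species X) = 0.55·0.5526 / (0.55·0.5526 + 0.15·0.4474) ≈ 0.8191
After 'absent': P(species X) = 0.55·0.8191 / (0.55·0.8191 + 0.15·0.1809) ≈ 0.9432

0.9432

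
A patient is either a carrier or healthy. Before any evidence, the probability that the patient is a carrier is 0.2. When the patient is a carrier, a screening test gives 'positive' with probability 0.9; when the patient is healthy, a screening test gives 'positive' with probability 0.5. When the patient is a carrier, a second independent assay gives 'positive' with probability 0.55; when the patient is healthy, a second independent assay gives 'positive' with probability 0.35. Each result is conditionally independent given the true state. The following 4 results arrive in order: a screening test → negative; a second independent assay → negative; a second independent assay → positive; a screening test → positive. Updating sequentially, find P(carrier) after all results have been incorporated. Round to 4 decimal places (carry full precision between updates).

After a screening test='negative': P(carrier) = 0.1·0.2000 / (0.1·0.2000 + 0.5·0.8000) ≈ 0.0476
After a second independent assay='negative': P(carrier) = 0.45·0.0476 / (0.45·0.0476 + 0.65·0.9524) ≈ 0.0335
After a second independent assay='positive': P(carrier) = 0.55·0.0335 / (0.55·0.0335 + 0.35·0.9665) ≈ 0.0516
After a screening test='positive': P(carrier) = 0.9·0.0516 / (0.9·0.0516 + 0.5·0.9484) ≈ 0.0892

0.0892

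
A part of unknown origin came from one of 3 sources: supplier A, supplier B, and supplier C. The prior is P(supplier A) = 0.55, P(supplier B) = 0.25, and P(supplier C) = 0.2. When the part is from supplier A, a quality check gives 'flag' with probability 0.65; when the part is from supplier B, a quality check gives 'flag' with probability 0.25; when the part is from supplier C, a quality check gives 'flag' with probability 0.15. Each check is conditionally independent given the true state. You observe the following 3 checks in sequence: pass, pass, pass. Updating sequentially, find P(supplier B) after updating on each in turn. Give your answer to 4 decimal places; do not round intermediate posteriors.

0.4187

After 'pass': normaliser = 0.35·0.5500 + 0.75·0.2500 + 0.85·0.2000; P(supplier A) ≈ 0.3500, P(supplier B) ≈ 0.3409, P(supplier C) ≈ 0.3091
After 'pass': normaliser = 0.35·0.3500 + 0.75·0.3409 + 0.85·0.3091; P(supplier A) ≈ 0.1911, P(supplier B) ≈ 0.3989, P(supplier C) ≈ 0.4099
After 'pass': normaliser = 0.35·0.1911 + 0.75·0.3989 + 0.85·0.4099; P(supplier A) ≈ 0.0936, P(supplier B) ≈ 0.4187, P(supplier C) ≈ 0.4876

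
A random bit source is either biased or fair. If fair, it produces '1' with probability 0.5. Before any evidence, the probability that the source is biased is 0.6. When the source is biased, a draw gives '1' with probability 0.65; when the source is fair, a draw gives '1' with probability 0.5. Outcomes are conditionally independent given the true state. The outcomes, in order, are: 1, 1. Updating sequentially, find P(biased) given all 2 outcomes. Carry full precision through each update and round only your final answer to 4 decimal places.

Apply Bayes' rule sequentially, carrying P(biased) forward.
After '1': P(biased) = 0.65·0.6000 / (0.65·0.6000 + 0.5·0.4000) ≈ 0.6610
After '1': P(biased) = 0.65·0.6610 / (0.65·0.6610 + 0.5·0.3390) ≈ 0.7171

0.7171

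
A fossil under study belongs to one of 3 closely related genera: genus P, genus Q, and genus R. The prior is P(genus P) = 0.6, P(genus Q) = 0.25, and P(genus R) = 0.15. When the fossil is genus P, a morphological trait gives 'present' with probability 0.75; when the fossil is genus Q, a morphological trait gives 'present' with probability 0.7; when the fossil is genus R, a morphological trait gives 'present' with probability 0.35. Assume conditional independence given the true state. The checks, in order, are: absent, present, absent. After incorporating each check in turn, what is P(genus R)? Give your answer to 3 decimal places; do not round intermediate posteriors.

0.336

After 'absent': normaliser = 0.25·0.6000 + 0.3·0.2500 + 0.65·0.1500; P(genus P) ≈ 0.4651, P(genus Q) ≈ 0.2326, P(genus R) ≈ 0.3023
After 'present': normaliser = 0.75·0.4651 + 0.7·0.2326 + 0.35·0.3023; P(genus P) ≈ 0.5650, P(genus Q) ≈ 0.2637, P(genus R) ≈ 0.1714
After 'absent': normaliser = 0.25·0.5650 + 0.3·0.2637 + 0.65·0.1714; P(genus P) ≈ 0.4258, P(genus Q) ≈ 0.2384, P(genus R) ≈ 0.3358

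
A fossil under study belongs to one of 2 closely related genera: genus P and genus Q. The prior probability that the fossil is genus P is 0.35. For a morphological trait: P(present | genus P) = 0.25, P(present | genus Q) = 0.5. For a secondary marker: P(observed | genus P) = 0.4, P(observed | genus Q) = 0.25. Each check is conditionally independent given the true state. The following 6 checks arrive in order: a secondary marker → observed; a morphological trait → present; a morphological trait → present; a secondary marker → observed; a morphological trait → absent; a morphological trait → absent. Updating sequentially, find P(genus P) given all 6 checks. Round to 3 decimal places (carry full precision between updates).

After a secondary marker='observed': P(genus P) = 0.4·0.3500 / (0.4·0.3500 + 0.25·0.6500) ≈ 0.4628
After a morphological trait='present': P(genus P) = 0.25·0.4628 / (0.25·0.4628 + 0.5·0.5372) ≈ 0.3011
After a morphological trait='present': P(genus P) = 0.25·0.3011 / (0.25·0.3011 + 0.5·0.6989) ≈ 0.1772
After a secondary marker='observed': P(genus P) = 0.4·0.1772 / (0.4·0.1772 + 0.25·0.8228) ≈ 0.2563
After a morphological trait='absent': P(genus P) = 0.75·0.2563 / (0.75·0.2563 + 0.5·0.7437) ≈ 0.3408
After a morphological trait='absent': P(genus P) = 0.75·0.3408 / (0.75·0.3408 + 0.5·0.6592) ≈ 0.4367

0.437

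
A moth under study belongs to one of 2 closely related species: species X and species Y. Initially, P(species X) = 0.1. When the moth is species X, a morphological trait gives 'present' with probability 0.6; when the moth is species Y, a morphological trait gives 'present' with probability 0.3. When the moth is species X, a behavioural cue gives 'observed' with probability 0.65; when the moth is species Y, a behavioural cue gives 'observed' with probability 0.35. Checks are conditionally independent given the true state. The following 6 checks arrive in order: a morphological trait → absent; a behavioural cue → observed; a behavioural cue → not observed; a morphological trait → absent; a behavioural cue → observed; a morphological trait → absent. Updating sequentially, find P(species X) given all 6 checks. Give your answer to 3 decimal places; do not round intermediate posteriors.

0.037

After a morphological trait='absent': P(species X) = 0.4·0.1000 / (0.4·0.1000 + 0.7·0.9000) ≈ 0.0597
After a behavioural cue='observed': P(species X) = 0.65·0.0597 / (0.65·0.0597 + 0.35·0.9403) ≈ 0.1055
After a behavioural cue='not observed': P(species X) = 0.35·0.1055 / (0.35·0.1055 + 0.65·0.8945) ≈ 0.0597
After a morphological trait='absent': P(species X) = 0.4·0.0597 / (0.4·0.0597 + 0.7·0.9403) ≈ 0.0350
After a behavioural cue='observed': P(species X) = 0.65·0.0350 / (0.65·0.0350 + 0.35·0.9650) ≈ 0.0631
After a morphological trait='absent': P(species X) = 0.4·0.0631 / (0.4·0.0631 + 0.7·0.9369) ≈ 0.0371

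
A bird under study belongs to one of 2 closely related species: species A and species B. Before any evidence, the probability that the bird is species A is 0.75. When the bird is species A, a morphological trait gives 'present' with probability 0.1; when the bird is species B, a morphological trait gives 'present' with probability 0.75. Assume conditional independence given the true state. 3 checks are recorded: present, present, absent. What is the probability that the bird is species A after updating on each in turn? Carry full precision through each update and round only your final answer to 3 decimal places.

0.161

After 'present': P(species A) = 0.1·0.7500 / (0.1·0.7500 + 0.75·0.2500) ≈ 0.2857
After 'present': P(species A) = 0.1·0.2857 / (0.1·0.2857 + 0.75·0.7143) ≈ 0.0506
After 'absent': P(species A) = 0.9·0.0506 / (0.9·0.0506 + 0.25·0.9494) ≈ 0.1611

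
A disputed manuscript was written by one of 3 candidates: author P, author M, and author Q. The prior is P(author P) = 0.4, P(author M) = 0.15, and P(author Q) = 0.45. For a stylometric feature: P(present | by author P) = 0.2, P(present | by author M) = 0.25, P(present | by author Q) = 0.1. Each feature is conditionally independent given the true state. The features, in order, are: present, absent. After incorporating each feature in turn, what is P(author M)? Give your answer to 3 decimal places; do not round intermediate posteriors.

After 'present': normaliser = 0.2·0.4000 + 0.25·0.1500 + 0.1·0.4500; P(author P) ≈ 0.4923, P(author M) ≈ 0.2308, P(author Q) ≈ 0.2769
After 'absent': normaliser = 0.8·0.4923 + 0.75·0.2308 + 0.9·0.2769; P(author P) ≈ 0.4826, P(author M) ≈ 0.2121, P(author Q) ≈ 0.3054

0.212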